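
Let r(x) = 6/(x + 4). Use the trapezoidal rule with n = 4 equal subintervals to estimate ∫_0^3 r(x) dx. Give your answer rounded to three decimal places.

3.369

Δx = (3 − 0)/4 = 0.75.
r(0) = 1.5, r(0.75) = 24/19, r(1.5) = 12/11, r(2.25) = 0.96, r(3) = 6/7.
T_4 = (Δx/2)·[r(x_0) + 2r(x_1) + 2r(x_2) + 2r(x_3) + r(x_4)].
Sum ≈ 3.369.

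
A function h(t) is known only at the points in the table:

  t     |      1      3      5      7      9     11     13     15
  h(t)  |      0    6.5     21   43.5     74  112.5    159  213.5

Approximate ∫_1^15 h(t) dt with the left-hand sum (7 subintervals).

833

Δt = 2.
Sum = 2·[0 + 6.5 + 21 + 43.5 + 74 + 112.5 + 159] = 833.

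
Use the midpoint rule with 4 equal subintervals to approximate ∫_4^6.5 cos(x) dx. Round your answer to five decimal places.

0.98792

Δx = (6.5 − 4)/4 = 0.625.
Midpoints: 4.3125, 4.9375, 5.5625, 6.1875.
f(4.3125) ≈ -0.38932, f(4.9375) ≈ 0.22321, f(5.5625) ≈ 0.75135, f(6.1875) ≈ 0.99543.
Sum = Δx · [f(4.3125) + f(4.9375) + f(5.5625) + f(6.1875)].
Sum ≈ 0.98792.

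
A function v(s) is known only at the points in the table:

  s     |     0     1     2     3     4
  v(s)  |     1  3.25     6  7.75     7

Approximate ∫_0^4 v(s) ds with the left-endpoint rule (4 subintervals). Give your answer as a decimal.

Δs = 1.
Sum = 1·[1 + 3.25 + 6 + 7.75] = 18.

18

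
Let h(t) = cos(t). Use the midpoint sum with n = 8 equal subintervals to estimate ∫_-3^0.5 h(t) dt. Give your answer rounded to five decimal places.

0.62552

Δt = (0.5 − (-3))/8 = 0.4375.
Midpoints: -2.78125, -2.34375, -1.90625, -1.46875, -1.03125, -0.59375, -0.15625, 0.28125.
h(-2.78125) ≈ -0.93578, h(-2.34375) ≈ -0.69825, h(-1.90625) ≈ -0.32920, h(-1.46875) ≈ 0.10187, h(-1.03125) ≈ 0.51375, h(-0.59375) ≈ 0.82885, h(-0.15625) ≈ 0.98782, h(0.28125) ≈ 0.96071.
Sum = Δt · [h(-2.78125) + h(-2.34375) + h(-1.90625) + ...].
Sum ≈ 0.62552.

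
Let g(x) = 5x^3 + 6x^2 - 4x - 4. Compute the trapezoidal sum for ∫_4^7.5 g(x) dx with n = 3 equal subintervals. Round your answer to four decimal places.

4329.5729

Δx = (7.5 − 4)/3 = 7/6.
g(4) = 396, g(31/6) = 178223/216, g(19/3) = 40001/27, g(7.5) = 2412.875.
T_3 = (Δx/2)·[g(x_0) + 2g(x_1) + 2g(x_2) + g(x_3)].
Sum ≈ 4329.5729.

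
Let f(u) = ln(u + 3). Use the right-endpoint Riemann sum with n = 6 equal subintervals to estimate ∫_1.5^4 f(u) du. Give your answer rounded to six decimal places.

4.443924

Δu = (4 − 1.5)/6 = 5/12.
Right endpoints: 23/12, 7/3, 2.75, 19/6, 43/12, 4.
f(23/12) ≈ 1.592631, f(7/3) ≈ 1.673976, f(2.75) ≈ 1.749200, f(19/6) ≈ 1.819158, f(43/12) ≈ 1.884541, f(4) ≈ 1.945910.
Sum = Δu · [f(23/12) + f(7/3) + f(2.75) + ...].
Sum ≈ 4.443924.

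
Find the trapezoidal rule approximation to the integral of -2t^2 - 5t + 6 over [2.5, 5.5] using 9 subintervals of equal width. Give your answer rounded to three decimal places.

-142.611

Δt = (5.5 − 2.5)/9 = 1/3.
f(2.5) = -19, f(17/6) = -218/9, f(19/6) = -269/9, f(3.5) = -36, f(23/6) = -383/9, f(25/6) = -446/9, f(4.5) = -57, f(29/6) = -584/9, f(31/6) = -659/9, f(5.5) = -82.
T_9 = (Δt/2)·[f(t_0) + 2f(t_1) + ... + 2f(t_{8}) + f(t_9)].
Sum ≈ -142.611.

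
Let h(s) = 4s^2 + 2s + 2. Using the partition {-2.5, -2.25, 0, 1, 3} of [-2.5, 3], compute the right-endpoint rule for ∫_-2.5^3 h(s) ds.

Subinterval widths: 0.25, 2.25, 1, 2.
Right endpoints: -2.25, 0, 1, 3.
h(-2.25) = 17.75, h(0) = 2, h(1) = 8, h(3) = 44.
Sum = Σ Δs_i · h(s_i).
Sum = 104.9375.

104.9375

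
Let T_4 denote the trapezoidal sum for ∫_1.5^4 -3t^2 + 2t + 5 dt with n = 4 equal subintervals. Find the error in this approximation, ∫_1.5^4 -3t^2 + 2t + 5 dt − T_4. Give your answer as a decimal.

Exact integral: ∫_1.5^4 f(t) dt = -34.375.
T_4 = -34.86328125.
Error = -34.375 − (-34.86328125) = 0.48828125.

0.48828125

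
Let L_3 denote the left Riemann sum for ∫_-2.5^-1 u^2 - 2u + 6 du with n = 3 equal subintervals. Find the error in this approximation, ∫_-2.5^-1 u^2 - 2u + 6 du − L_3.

Exact integral: ∫_-2.5^-1 f(u) du = 19.125.
L_3 = 21.25.
Error = 19.125 − 21.25 = -2.125.

-2.125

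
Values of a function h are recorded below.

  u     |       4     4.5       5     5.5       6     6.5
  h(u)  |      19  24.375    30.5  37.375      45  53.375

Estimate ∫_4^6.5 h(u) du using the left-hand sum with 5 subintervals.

Δu = 0.5.
Sum = 0.5·[19 + 24.375 + 30.5 + 37.375 + 45] = 78.125.

78.125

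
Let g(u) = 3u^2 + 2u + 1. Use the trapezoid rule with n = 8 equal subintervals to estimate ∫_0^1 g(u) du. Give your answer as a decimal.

Δu = (1 − 0)/8 = 0.125.
g(0) = 1, g(0.125) = 1.296875, g(0.25) = 1.6875, g(0.375) = 2.171875, g(0.5) = 2.75, g(0.625) = 3.421875, g(0.75) = 4.1875, g(0.875) = 5.046875, g(1) = 6.
T_8 = (Δu/2)·[g(u_0) + 2g(u_1) + ... + 2g(u_{7}) + g(u_8)].
Sum = 3.0078125.

3.0078125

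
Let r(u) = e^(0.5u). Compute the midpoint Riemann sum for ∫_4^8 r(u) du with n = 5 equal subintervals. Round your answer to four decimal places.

93.7917

Δu = (8 − 4)/5 = 0.8.
Midpoints: 4.4, 5.2, 6, 6.8, 7.6.
r(4.4) ≈ 9.0250, r(5.2) ≈ 13.4637, r(6) ≈ 20.0855, r(6.8) ≈ 29.9641, r(7.6) ≈ 44.7012.
Sum = Δu · [r(4.4) + r(5.2) + r(6) + r(6.8) + r(7.6)].
Sum ≈ 93.7917.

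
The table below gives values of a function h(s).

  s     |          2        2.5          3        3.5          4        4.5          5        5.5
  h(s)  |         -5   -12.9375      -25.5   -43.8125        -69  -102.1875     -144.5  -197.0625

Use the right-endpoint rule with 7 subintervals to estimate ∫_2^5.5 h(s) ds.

-297.5

Δs = 0.5.
Sum = 0.5·[(-12.9375) + (-25.5) + (-43.8125) + (-69) + (-102.1875) + (-144.5) + (-197.0625)] = -297.5.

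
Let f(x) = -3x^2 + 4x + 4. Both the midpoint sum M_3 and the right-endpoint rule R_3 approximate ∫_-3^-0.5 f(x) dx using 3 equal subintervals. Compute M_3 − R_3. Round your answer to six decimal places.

M_3 ≈ -33.94097222.
R_3 ≈ -20.13888889.
M_3 − R_3 ≈ -13.802083.

-13.802083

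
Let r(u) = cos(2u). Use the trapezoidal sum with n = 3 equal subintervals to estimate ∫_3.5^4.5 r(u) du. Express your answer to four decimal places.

Δu = (4.5 − 3.5)/3 = 1/3.
r(3.5) ≈ 0.7539, r(23/6) ≈ 0.1862, r(25/6) ≈ -0.4612, r(4.5) ≈ -0.9111.
T_3 = (Δu/2)·[r(u_0) + 2r(u_1) + 2r(u_2) + r(u_3)].
Sum ≈ -0.1179.

-0.1179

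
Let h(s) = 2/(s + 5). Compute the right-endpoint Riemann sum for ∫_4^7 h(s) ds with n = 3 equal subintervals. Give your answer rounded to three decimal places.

0.548

Δs = (7 − 4)/3 = 1.
Right endpoints: 5, 6, 7.
h(5) = 0.2, h(6) = 2/11, h(7) = 1/6.
Sum = Δs · [h(5) + h(6) + h(7)].
Sum ≈ 0.548.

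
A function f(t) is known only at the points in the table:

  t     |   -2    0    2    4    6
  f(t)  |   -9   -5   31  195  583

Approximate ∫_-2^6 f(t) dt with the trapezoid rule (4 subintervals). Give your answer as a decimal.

1016

Δt = 2.
T_4 = (2/2)·[(-9) + 2·(-5) + 2·31 + 2·195 + 583] = 1016.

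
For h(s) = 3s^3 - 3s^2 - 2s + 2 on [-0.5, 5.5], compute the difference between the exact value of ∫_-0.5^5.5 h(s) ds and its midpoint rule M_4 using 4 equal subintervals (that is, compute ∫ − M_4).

Exact integral: ∫_-0.5^5.5 h(s) ds = 501.75.
M_4 = 479.8125.
Error = 501.75 − 479.8125 = 21.9375.

21.9375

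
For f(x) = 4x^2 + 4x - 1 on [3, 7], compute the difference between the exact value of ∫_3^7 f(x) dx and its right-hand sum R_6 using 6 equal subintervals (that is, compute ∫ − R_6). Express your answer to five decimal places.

-59.85185

Exact integral: ∫_3^7 f(x) dx ≈ 497.3333333.
R_6 ≈ 557.1851852.
Error ≈ 497.3333333 − 557.1851852 ≈ -59.85185.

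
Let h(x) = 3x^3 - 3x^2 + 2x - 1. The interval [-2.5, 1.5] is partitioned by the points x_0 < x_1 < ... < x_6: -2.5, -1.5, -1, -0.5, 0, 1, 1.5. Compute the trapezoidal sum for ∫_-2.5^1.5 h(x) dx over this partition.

-56.1875

Subinterval widths: 1, 0.5, 0.5, 0.5, 1, 0.5.
h(-2.5) = -71.625, h(-1.5) = -20.875, h(-1) = -9, h(-0.5) = -3.125, h(0) = -1, h(1) = 1, h(1.5) = 5.375.
On each subinterval the trapezoid contributes (Δx_i/2)·[h(x_{i-1}) + h(x_i)].
Sum = -56.1875.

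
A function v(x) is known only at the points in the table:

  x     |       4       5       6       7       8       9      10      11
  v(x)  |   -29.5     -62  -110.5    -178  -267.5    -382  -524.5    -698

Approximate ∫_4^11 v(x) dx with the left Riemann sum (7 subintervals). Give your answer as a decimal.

-1554

Δx = 1.
Sum = 1·[(-29.5) + (-62) + (-110.5) + (-178) + (-267.5) + (-382) + (-524.5)] = -1554.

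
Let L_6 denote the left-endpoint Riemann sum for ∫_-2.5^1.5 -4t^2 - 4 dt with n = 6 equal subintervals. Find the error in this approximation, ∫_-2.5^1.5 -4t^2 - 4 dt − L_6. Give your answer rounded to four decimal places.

Exact integral: ∫_-2.5^1.5 f(t) dt ≈ -41.333333.
L_6 ≈ -47.851852.
Error ≈ -41.333333 − (-47.851852) ≈ 6.5185.

6.5185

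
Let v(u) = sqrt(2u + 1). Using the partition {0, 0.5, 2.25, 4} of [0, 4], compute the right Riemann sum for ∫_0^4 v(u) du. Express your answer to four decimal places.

Subinterval widths: 0.5, 1.75, 1.75.
Right endpoints: 0.5, 2.25, 4.
v(0.5) ≈ 1.4142, v(2.25) ≈ 2.3452, v(4) ≈ 3.0000.
Sum = Σ Δu_i · v(u_i).
Sum ≈ 10.0612.

10.0612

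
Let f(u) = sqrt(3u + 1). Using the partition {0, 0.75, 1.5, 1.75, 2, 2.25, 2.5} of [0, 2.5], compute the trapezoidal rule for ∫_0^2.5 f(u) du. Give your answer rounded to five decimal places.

Subinterval widths: 0.75, 0.75, 0.25, 0.25, 0.25, 0.25.
f(0) ≈ 1.00000, f(0.75) ≈ 1.80278, f(1.5) ≈ 2.34521, f(1.75) ≈ 2.50000, f(2) ≈ 2.64575, f(2.25) ≈ 2.78388, f(2.5) ≈ 2.91548.
On each subinterval the trapezoid contributes (Δu_i/2)·[f(u_{i-1}) + f(u_i)].
Sum ≈ 5.24653.

5.24653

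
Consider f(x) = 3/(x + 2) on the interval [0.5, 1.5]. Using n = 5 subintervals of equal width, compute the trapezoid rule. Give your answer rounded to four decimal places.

1.0102

Δx = (1.5 − 0.5)/5 = 0.2.
f(0.5) = 1.2, f(0.7) = 10/9, f(0.9) = 30/29, f(1.1) = 30/31, f(1.3) = 10/11, f(1.5) = 6/7.
T_5 = (Δx/2)·[f(x_0) + 2f(x_1) + ... + 2f(x_{4}) + f(x_5)].
Sum ≈ 1.0102.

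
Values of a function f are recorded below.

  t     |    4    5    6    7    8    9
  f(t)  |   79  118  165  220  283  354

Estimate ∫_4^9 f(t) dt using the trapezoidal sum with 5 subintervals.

1002.5

Δt = 1.
T_5 = (1/2)·[79 + 2·118 + 2·165 + 2·220 + 2·283 + 354] = 1002.5.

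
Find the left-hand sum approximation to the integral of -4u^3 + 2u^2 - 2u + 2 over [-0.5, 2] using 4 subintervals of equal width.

-1.03515625

Δu = (2 − (-0.5))/4 = 0.625.
Left endpoints: -0.5, 0.125, 0.75, 1.375.
f(-0.5) = 4, f(0.125) = 1.7734375, f(0.75) = -0.0625, f(1.375) = -7.3671875.
Sum = Δu · [f(-0.5) + f(0.125) + f(0.75) + f(1.375)].
Sum = -1.03515625.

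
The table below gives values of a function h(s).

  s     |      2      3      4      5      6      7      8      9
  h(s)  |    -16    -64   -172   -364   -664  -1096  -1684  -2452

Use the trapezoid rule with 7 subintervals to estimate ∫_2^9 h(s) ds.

Δs = 1.
T_7 = (1/2)·[(-16) + 2·(-64) + 2·(-172) + 2·(-364) + 2·(-664) + 2·(-1096) + 2·(-1684) + (-2452)] = -5278.

-5278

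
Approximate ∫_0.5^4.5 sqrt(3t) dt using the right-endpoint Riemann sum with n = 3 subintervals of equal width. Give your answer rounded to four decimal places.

12.1355

Δt = (4.5 − 0.5)/3 = 4/3.
Right endpoints: 11/6, 19/6, 4.5.
f(11/6) ≈ 2.3452, f(19/6) ≈ 3.0822, f(4.5) ≈ 3.6742.
Sum = Δt · [f(11/6) + f(19/6) + f(4.5)].
Sum ≈ 12.1355.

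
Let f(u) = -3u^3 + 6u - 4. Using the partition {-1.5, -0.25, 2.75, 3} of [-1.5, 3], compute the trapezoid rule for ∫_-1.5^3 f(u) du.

-102.83203125

Subinterval widths: 1.25, 3, 0.25.
f(-1.5) = -2.875, f(-0.25) = -5.453125, f(2.75) = -49.890625, f(3) = -67.
On each subinterval the trapezoid contributes (Δu_i/2)·[f(u_{i-1}) + f(u_i)].
Sum = -102.83203125.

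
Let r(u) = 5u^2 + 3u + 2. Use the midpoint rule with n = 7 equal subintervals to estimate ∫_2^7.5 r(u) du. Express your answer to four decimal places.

Δu = (7.5 − 2)/7 = 11/14.
Midpoints: 67/28, 89/28, 111/28, 4.75, 155/28, 177/28, 199/28.
r(67/28) = 29641/784, r(89/28) = 48649/784, r(111/28) = 72497/784, r(4.75) = 129.0625, r(155/28) = 134713/784, r(177/28) = 173081/784, r(199/28) = 216289/784.
Sum = Δu · [r(67/28) + r(89/28) + r(111/28) + ...].
Sum ≈ 777.7519.

777.7519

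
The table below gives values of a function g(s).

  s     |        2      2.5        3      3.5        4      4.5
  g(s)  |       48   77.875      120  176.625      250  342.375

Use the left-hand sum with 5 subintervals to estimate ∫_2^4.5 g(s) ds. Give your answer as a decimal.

336.25

Δs = 0.5.
Sum = 0.5·[48 + 77.875 + 120 + 176.625 + 250] = 336.25.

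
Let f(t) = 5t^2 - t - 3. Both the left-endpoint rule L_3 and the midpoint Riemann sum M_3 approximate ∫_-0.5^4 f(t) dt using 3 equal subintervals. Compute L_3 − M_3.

L_3 = 38.25.
M_3 = 81.28125.
L_3 − M_3 = -43.03125.

-43.03125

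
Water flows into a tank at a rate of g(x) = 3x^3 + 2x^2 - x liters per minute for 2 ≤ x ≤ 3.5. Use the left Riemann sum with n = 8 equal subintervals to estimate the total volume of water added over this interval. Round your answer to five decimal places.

108.69214

Δx = (3.5 − 2)/8 = 0.1875.
Left endpoints: 2, 2.1875, 2.375, 2.5625, 2.75, 2.9375, 3.125, 3.3125.
g(2) = 30, g(2.1875) = 158865/4096, g(2.375) = 25137/512, g(2.5625) = 250059/4096, g(2.75) = 74.765625, g(2.9375) = 370125/4096, g(3.125) = 55275/512, g(3.3125) = 522951/4096.
Sum = Δx · [g(2) + g(2.1875) + g(2.375) + ...].
Sum ≈ 108.69214.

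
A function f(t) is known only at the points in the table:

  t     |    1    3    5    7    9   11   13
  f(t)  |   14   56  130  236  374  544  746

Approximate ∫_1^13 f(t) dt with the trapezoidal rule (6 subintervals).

Δt = 2.
T_6 = (2/2)·[14 + 2·56 + 2·130 + 2·236 + 2·374 + 2·544 + 746] = 3440.

3440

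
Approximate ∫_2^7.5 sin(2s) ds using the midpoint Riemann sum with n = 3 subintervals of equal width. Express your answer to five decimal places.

0.10066

Δs = (7.5 − 2)/3 = 11/6.
Midpoints: 35/12, 4.75, 79/12.
f(35/12) ≈ -0.43483, f(4.75) ≈ -0.07515, f(79/12) ≈ 0.56489.
Sum = Δs · [f(35/12) + f(4.75) + f(79/12)].
Sum ≈ 0.10066.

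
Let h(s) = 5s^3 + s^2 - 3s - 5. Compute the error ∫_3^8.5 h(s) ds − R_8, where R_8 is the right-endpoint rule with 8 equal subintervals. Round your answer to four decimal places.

Exact integral: ∫_3^8.5 h(s) ds ≈ 6497.161458.
R_8 ≈ 7560.155518.
Error ≈ 6497.161458 − 7560.155518 ≈ -1062.9941.

-1062.9941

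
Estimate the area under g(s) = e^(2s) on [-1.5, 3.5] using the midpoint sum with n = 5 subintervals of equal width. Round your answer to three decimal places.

466.551

Δs = (3.5 − (-1.5))/5 = 1.
Midpoints: -1, 0, 1, 2, 3.
g(-1) ≈ 0.135, g(0) ≈ 1.000, g(1) ≈ 7.389, g(2) ≈ 54.598, g(3) ≈ 403.429.
Sum = Δs · [g(-1) + g(0) + g(1) + g(2) + g(3)].
Sum ≈ 466.551.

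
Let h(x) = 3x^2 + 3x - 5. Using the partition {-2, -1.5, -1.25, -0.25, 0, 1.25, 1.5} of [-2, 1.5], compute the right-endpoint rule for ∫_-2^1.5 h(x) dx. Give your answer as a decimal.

-3.34375

Subinterval widths: 0.5, 0.25, 1, 0.25, 1.25, 0.25.
Right endpoints: -1.5, -1.25, -0.25, 0, 1.25, 1.5.
h(-1.5) = -2.75, h(-1.25) = -4.0625, h(-0.25) = -5.5625, h(0) = -5, h(1.25) = 3.4375, h(1.5) = 6.25.
Sum = Σ Δx_i · h(x_i).
Sum = -3.34375.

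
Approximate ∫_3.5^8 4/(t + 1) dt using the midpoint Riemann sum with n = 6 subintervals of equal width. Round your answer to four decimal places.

Δt = (8 − 3.5)/6 = 0.75.
Midpoints: 3.875, 4.625, 5.375, 6.125, 6.875, 7.625.
f(3.875) = 32/39, f(4.625) = 32/45, f(5.375) = 32/51, f(6.125) = 32/57, f(6.875) = 32/63, f(7.625) = 32/69.
Sum = Δt · [f(3.875) + f(4.625) + f(5.375) + ...].
Sum ≈ 2.7691.

2.7691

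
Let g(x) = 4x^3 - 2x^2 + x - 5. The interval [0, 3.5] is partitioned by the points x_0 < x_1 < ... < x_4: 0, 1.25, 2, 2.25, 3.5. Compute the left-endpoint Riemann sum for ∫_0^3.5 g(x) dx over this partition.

Subinterval widths: 1.25, 0.75, 0.25, 1.25.
Left endpoints: 0, 1.25, 2, 2.25.
g(0) = -5, g(1.25) = 0.9375, g(2) = 21, g(2.25) = 32.6875.
Sum = Σ Δx_i · g(x_i).
Sum = 40.5625.

40.5625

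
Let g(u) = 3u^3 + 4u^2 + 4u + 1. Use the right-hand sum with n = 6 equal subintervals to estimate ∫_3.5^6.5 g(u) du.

Δu = (6.5 − 3.5)/6 = 0.5.
Right endpoints: 4, 4.5, 5, 5.5, 6, 6.5.
g(4) = 273, g(4.5) = 373.375, g(5) = 496, g(5.5) = 643.125, g(6) = 817, g(6.5) = 1019.875.
Sum = Δu · [g(4) + g(4.5) + g(5) + ...].
Sum = 1811.1875.

1811.1875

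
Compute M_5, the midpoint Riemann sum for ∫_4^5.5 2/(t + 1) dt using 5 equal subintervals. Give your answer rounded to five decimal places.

0.52461

Δt = (5.5 − 4)/5 = 0.3.
Midpoints: 4.15, 4.45, 4.75, 5.05, 5.35.
f(4.15) = 40/103, f(4.45) = 40/109, f(4.75) = 8/23, f(5.05) = 40/121, f(5.35) = 40/127.
Sum = Δt · [f(4.15) + f(4.45) + f(4.75) + f(5.05) + f(5.35)].
Sum ≈ 0.52461.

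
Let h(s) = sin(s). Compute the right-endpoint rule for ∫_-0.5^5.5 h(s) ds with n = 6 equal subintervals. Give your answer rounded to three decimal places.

Δs = (5.5 − (-0.5))/6 = 1.
Right endpoints: 0.5, 1.5, 2.5, 3.5, 4.5, 5.5.
h(0.5) ≈ 0.479, h(1.5) ≈ 0.997, h(2.5) ≈ 0.598, h(3.5) ≈ -0.351, h(4.5) ≈ -0.978, h(5.5) ≈ -0.706.
Sum = Δs · [h(0.5) + h(1.5) + h(2.5) + ...].
Sum ≈ 0.042.

0.042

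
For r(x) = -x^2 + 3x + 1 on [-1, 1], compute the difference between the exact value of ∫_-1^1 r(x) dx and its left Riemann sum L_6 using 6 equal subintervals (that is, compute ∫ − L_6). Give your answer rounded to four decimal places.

1.0370

Exact integral: ∫_-1^1 r(x) dx ≈ 1.333333.
L_6 ≈ 0.296296.
Error ≈ 1.333333 − 0.296296 ≈ 1.0370.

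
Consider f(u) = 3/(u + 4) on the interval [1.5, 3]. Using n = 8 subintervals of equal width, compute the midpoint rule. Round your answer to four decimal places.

0.7234

Δu = (3 − 1.5)/8 = 0.1875.
Midpoints: 1.59375, 1.78125, 1.96875, 2.15625, 2.34375, 2.53125, 2.71875, 2.90625.
f(1.59375) = 96/179, f(1.78125) = 96/185, f(1.96875) = 96/191, f(2.15625) = 96/197, f(2.34375) = 96/203, f(2.53125) = 96/209, f(2.71875) = 96/215, f(2.90625) = 96/221.
Sum = Δu · [f(1.59375) + f(1.78125) + f(1.96875) + ...].
Sum ≈ 0.7234.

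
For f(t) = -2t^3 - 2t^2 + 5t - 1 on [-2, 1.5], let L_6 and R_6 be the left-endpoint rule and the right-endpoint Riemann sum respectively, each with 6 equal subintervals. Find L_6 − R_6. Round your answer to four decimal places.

1.0208

L_6 ≈ -9.578414.
R_6 ≈ -10.599248.
L_6 − R_6 ≈ 1.0208.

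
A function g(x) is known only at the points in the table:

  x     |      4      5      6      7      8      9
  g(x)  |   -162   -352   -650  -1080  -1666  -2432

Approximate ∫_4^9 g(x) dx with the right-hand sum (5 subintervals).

-6180

Δx = 1.
Sum = 1·[(-352) + (-650) + (-1080) + (-1666) + (-2432)] = -6180.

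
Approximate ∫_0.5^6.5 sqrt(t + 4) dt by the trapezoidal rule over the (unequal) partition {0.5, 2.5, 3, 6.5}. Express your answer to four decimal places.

Subinterval widths: 2, 0.5, 3.5.
f(0.5) ≈ 2.1213, f(2.5) ≈ 2.5495, f(3) ≈ 2.6458, f(6.5) ≈ 3.2404.
On each subinterval the trapezoid contributes (Δt_i/2)·[f(t_{i-1}) + f(t_i)].
Sum ≈ 16.2704.

16.2704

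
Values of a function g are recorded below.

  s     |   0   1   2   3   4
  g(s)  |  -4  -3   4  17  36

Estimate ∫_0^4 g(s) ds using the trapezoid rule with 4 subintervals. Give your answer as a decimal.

34

Δs = 1.
T_4 = (1/2)·[(-4) + 2·(-3) + 2·4 + 2·17 + 36] = 34.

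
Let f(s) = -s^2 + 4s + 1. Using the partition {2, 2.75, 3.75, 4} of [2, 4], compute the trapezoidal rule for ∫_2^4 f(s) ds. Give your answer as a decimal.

7.09375

Subinterval widths: 0.75, 1, 0.25.
f(2) = 5, f(2.75) = 4.4375, f(3.75) = 1.9375, f(4) = 1.
On each subinterval the trapezoid contributes (Δs_i/2)·[f(s_{i-1}) + f(s_i)].
Sum = 7.09375.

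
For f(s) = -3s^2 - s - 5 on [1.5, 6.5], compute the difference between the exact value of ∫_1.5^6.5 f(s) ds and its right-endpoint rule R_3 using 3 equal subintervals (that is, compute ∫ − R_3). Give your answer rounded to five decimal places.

Exact integral: ∫_1.5^6.5 f(s) ds = -316.25.
R_3 ≈ -427.3611111.
Error ≈ -316.25 − (-427.3611111) ≈ 111.11111.

111.11111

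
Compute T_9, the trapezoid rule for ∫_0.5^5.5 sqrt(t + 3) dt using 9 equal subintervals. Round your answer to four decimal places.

Δt = (5.5 − 0.5)/9 = 5/9.
f(0.5) ≈ 1.8708, f(19/18) ≈ 2.0138, f(29/18) ≈ 2.1473, f(13/6) ≈ 2.2730, f(49/18) ≈ 2.3921, f(59/18) ≈ 2.5055, f(23/6) ≈ 2.6141, f(79/18) ≈ 2.7183, f(89/18) ≈ 2.8186, f(5.5) ≈ 2.9155.
T_9 = (Δt/2)·[f(t_0) + 2f(t_1) + ... + 2f(t_{8}) + f(t_9)].
Sum ≈ 12.1533.

12.1533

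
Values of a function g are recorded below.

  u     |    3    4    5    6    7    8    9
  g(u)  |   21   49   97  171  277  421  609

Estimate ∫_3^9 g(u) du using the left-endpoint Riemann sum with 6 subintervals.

1036

Δu = 1.
Sum = 1·[21 + 49 + 97 + 171 + 277 + 421] = 1036.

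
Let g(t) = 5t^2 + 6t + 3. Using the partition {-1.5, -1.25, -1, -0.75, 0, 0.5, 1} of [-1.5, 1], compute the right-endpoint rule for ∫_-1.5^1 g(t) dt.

14.53125

Subinterval widths: 0.25, 0.25, 0.25, 0.75, 0.5, 0.5.
Right endpoints: -1.25, -1, -0.75, 0, 0.5, 1.
g(-1.25) = 3.3125, g(-1) = 2, g(-0.75) = 1.3125, g(0) = 3, g(0.5) = 7.25, g(1) = 14.
Sum = Σ Δt_i · g(t_i).
Sum = 14.53125.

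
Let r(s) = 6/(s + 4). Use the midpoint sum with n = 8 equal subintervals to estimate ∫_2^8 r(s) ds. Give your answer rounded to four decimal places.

4.1560

Δs = (8 − 2)/8 = 0.75.
Midpoints: 2.375, 3.125, 3.875, 4.625, 5.375, 6.125, 6.875, 7.625.
r(2.375) = 16/17, r(3.125) = 16/19, r(3.875) = 16/21, r(4.625) = 16/23, r(5.375) = 0.64, r(6.125) = 16/27, r(6.875) = 16/29, r(7.625) = 16/31.
Sum = Δs · [r(2.375) + r(3.125) + r(3.875) + ...].
Sum ≈ 4.1560.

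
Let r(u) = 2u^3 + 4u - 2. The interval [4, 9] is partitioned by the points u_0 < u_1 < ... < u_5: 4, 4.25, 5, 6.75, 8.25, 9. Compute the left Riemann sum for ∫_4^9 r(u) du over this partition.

2456.5625

Subinterval widths: 0.25, 0.75, 1.75, 1.5, 0.75.
Left endpoints: 4, 4.25, 5, 6.75, 8.25.
r(4) = 142, r(4.25) = 168.53125, r(5) = 268, r(6.75) = 640.09375, r(8.25) = 1154.03125.
Sum = Σ Δu_i · r(u_i).
Sum = 2456.5625.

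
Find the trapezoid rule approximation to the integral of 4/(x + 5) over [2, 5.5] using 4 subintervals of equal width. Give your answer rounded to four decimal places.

1.6247

Δx = (5.5 − 2)/4 = 0.875.
f(2) = 4/7, f(2.875) = 32/63, f(3.75) = 16/35, f(4.625) = 32/77, f(5.5) = 8/21.
T_4 = (Δx/2)·[f(x_0) + 2f(x_1) + 2f(x_2) + 2f(x_3) + f(x_4)].
Sum ≈ 1.6247.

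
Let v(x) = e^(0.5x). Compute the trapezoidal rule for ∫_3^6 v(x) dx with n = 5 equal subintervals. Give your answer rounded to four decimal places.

Δx = (6 − 3)/5 = 0.6.
v(3) ≈ 4.4817, v(3.6) ≈ 6.0496, v(4.2) ≈ 8.1662, v(4.8) ≈ 11.0232, v(5.4) ≈ 14.8797, v(6) ≈ 20.0855.
T_5 = (Δx/2)·[v(x_0) + 2v(x_1) + ... + 2v(x_{4}) + v(x_5)].
Sum ≈ 31.4414.

31.4414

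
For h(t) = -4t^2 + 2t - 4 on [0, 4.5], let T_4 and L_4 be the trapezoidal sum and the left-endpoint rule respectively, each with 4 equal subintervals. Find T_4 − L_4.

T_4 = -123.046875.
L_4 = -82.546875.
T_4 − L_4 = -40.5.

-40.5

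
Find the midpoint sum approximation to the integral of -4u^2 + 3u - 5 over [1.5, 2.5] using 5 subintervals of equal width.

Δu = (2.5 − 1.5)/5 = 0.2.
Midpoints: 1.6, 1.8, 2, 2.2, 2.4.
f(1.6) = -10.44, f(1.8) = -12.56, f(2) = -15, f(2.2) = -17.76, f(2.4) = -20.84.
Sum = Δu · [f(1.6) + f(1.8) + f(2) + f(2.2) + f(2.4)].
Sum = -15.32.

-15.32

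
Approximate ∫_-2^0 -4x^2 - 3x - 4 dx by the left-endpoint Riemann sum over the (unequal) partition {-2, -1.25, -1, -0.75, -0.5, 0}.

Subinterval widths: 0.75, 0.25, 0.25, 0.25, 0.5.
Left endpoints: -2, -1.25, -1, -0.75, -0.5.
f(-2) = -14, f(-1.25) = -6.5, f(-1) = -5, f(-0.75) = -4, f(-0.5) = -3.5.
Sum = Σ Δx_i · f(x_i).
Sum = -16.125.

-16.125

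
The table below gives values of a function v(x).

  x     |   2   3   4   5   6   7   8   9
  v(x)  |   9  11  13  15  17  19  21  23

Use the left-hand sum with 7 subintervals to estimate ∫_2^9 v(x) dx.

105

Δx = 1.
Sum = 1·[9 + 11 + 13 + 15 + 17 + 19 + 21] = 105.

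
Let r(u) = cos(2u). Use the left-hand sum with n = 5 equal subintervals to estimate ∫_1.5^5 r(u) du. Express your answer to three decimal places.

Δu = (5 − 1.5)/5 = 0.7.
Left endpoints: 1.5, 2.2, 2.9, 3.6, 4.3.
r(1.5) ≈ -0.990, r(2.2) ≈ -0.307, r(2.9) ≈ 0.886, r(3.6) ≈ 0.608, r(4.3) ≈ -0.679.
Sum = Δu · [r(1.5) + r(2.2) + r(2.9) + r(3.6) + r(4.3)].
Sum ≈ -0.338.

-0.338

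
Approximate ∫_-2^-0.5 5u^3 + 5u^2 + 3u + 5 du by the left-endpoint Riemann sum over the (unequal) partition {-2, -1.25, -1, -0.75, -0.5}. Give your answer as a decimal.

Subinterval widths: 0.75, 0.25, 0.25, 0.25.
Left endpoints: -2, -1.25, -1, -0.75.
f(-2) = -21, f(-1.25) = -0.703125, f(-1) = 2, f(-0.75) = 3.453125.
Sum = Σ Δu_i · f(u_i).
Sum = -14.5625.

-14.5625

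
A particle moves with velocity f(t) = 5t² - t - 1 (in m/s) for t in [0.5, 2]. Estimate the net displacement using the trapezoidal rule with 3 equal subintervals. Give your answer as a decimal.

10.0625

Δt = (2 − 0.5)/3 = 0.5.
f(0.5) = -0.25, f(1) = 3, f(1.5) = 8.75, f(2) = 17.
T_3 = (Δt/2)·[f(t_0) + 2f(t_1) + 2f(t_2) + f(t_3)].
Sum = 10.0625.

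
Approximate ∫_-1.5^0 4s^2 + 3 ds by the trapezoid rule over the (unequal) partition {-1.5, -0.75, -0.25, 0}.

9.375

Subinterval widths: 0.75, 0.5, 0.25.
f(-1.5) = 12, f(-0.75) = 5.25, f(-0.25) = 3.25, f(0) = 3.
On each subinterval the trapezoid contributes (Δs_i/2)·[f(s_{i-1}) + f(s_i)].
Sum = 9.375.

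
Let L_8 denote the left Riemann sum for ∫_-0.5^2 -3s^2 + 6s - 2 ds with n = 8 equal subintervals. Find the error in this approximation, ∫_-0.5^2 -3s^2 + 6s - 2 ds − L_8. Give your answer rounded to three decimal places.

0.708

Exact integral: ∫_-0.5^2 f(s) ds = -1.875.
L_8 ≈ -2.58301.
Error ≈ -1.875 − (-2.58301) ≈ 0.708.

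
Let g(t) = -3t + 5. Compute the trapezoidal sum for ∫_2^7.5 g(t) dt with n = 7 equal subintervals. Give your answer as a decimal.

Δt = (7.5 − 2)/7 = 11/14.
g(2) = -1, g(39/14) = -47/14, g(25/7) = -40/7, g(61/14) = -113/14, g(36/7) = -73/7, g(83/14) = -179/14, g(47/7) = -106/7, g(7.5) = -17.5.
T_7 = (Δt/2)·[g(t_0) + 2g(t_1) + ... + 2g(t_{6}) + g(t_7)].
Sum = -50.875.

-50.875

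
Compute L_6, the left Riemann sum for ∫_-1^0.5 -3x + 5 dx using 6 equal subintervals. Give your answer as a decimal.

Δx = (0.5 − (-1))/6 = 0.25.
Left endpoints: -1, -0.75, -0.5, -0.25, 0, 0.25.
f(-1) = 8, f(-0.75) = 7.25, f(-0.5) = 6.5, f(-0.25) = 5.75, f(0) = 5, f(0.25) = 4.25.
Sum = Δx · [f(-1) + f(-0.75) + f(-0.5) + ...].
Sum = 9.1875.

9.1875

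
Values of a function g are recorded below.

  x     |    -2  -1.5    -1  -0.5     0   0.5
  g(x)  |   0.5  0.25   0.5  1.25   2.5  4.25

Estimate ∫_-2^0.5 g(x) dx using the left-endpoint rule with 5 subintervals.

Δx = 0.5.
Sum = 0.5·[0.5 + 0.25 + 0.5 + 1.25 + 2.5] = 2.5.

2.5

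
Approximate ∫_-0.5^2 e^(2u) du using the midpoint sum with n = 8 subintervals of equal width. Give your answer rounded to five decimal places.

26.67879

Δu = (2 − (-0.5))/8 = 0.3125.
Midpoints: -0.34375, -0.03125, 0.28125, 0.59375, 0.90625, 1.21875, 1.53125, 1.84375.
f(-0.34375) ≈ 0.50283, f(-0.03125) ≈ 0.93941, f(0.28125) ≈ 1.75505, f(0.59375) ≈ 3.27887, f(0.90625) ≈ 6.12574, f(1.21875) ≈ 11.44439, f(1.53125) ≈ 21.38094, f(1.84375) ≈ 39.94486.
Sum = Δu · [f(-0.34375) + f(-0.03125) + f(0.28125) + ...].
Sum ≈ 26.67879.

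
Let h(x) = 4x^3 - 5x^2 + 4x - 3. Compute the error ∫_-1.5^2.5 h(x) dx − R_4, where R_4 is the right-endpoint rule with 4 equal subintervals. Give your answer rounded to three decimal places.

Exact integral: ∫_-1.5^2.5 h(x) dx ≈ -1.66667.
R_4 = 35.
Error ≈ -1.66667 − 35 ≈ -36.667.

-36.667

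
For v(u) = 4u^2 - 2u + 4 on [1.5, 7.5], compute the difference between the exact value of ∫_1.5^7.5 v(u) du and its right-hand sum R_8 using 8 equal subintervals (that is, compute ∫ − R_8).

Exact integral: ∫_1.5^7.5 v(u) du = 528.
R_8 = 606.75.
Error = 528 − 606.75 = -78.75.

-78.75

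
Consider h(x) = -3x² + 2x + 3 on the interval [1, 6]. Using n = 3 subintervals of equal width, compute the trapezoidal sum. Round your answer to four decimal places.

-171.9444

Δx = (6 − 1)/3 = 5/3.
h(1) = 2, h(8/3) = -13, h(13/3) = -134/3, h(6) = -93.
T_3 = (Δx/2)·[h(x_0) + 2h(x_1) + 2h(x_2) + h(x_3)].
Sum ≈ -171.9444.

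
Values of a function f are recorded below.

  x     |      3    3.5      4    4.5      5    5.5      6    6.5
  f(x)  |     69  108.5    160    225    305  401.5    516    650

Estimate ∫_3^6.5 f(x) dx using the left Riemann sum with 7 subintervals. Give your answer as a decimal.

892.5

Δx = 0.5.
Sum = 0.5·[69 + 108.5 + 160 + 225 + 305 + 401.5 + 516] = 892.5.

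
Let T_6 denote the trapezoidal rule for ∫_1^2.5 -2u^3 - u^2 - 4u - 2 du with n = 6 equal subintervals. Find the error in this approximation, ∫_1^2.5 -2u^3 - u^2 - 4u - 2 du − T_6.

Exact integral: ∫_1^2.5 f(u) du = -37.40625.
T_6 = -37.5859375.
Error = -37.40625 − (-37.5859375) = 0.1796875.

0.1796875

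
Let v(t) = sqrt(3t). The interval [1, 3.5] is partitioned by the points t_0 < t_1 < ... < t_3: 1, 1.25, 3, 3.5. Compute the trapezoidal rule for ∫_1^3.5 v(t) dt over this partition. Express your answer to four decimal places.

Subinterval widths: 0.25, 1.75, 0.5.
v(1) ≈ 1.7321, v(1.25) ≈ 1.9365, v(3) ≈ 3.0000, v(3.5) ≈ 3.2404.
On each subinterval the trapezoid contributes (Δt_i/2)·[v(t_{i-1}) + v(t_i)].
Sum ≈ 6.3381.

6.3381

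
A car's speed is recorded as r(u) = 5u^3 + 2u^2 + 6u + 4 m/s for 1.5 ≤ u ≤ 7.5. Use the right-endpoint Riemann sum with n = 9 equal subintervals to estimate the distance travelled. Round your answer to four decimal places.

5190.1389

Δu = (7.5 − 1.5)/9 = 2/3.
Right endpoints: 13/6, 17/6, 3.5, 25/6, 29/6, 5.5, 37/6, 41/6, 7.5.
r(13/6) = 16685/216, r(17/6) = 32569/216, r(3.5) = 263.875, r(25/6) = 91889/216, r(29/6) = 139165/216, r(5.5) = 929.375, r(37/6) = 278549/216, r(41/6) = 374497/216, r(7.5) = 2270.875.
Sum = Δu · [r(13/6) + r(17/6) + r(3.5) + ...].
Sum ≈ 5190.1389.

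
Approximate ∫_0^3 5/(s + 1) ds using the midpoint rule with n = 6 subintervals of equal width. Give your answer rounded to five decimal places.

Δs = (3 − 0)/6 = 0.5.
Midpoints: 0.25, 0.75, 1.25, 1.75, 2.25, 2.75.
f(0.25) = 4, f(0.75) = 20/7, f(1.25) = 20/9, f(1.75) = 20/11, f(2.25) = 20/13, f(2.75) = 4/3.
Sum = Δs · [f(0.25) + f(0.75) + f(1.25) + ...].
Sum ≈ 6.88467.

6.88467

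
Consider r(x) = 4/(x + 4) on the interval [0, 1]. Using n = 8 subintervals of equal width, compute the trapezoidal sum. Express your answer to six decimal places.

0.892691

Δx = (1 − 0)/8 = 0.125.
r(0) = 1, r(0.125) = 32/33, r(0.25) = 16/17, r(0.375) = 32/35, r(0.5) = 8/9, r(0.625) = 32/37, r(0.75) = 16/19, r(0.875) = 32/39, r(1) = 0.8.
T_8 = (Δx/2)·[r(x_0) + 2r(x_1) + ... + 2r(x_{7}) + r(x_8)].
Sum ≈ 0.892691.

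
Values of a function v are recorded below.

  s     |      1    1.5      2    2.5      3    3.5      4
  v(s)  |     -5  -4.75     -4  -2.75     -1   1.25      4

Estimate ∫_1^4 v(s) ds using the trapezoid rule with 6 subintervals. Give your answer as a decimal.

-5.875

Δs = 0.5.
T_6 = (0.5/2)·[(-5) + 2·(-4.75) + 2·(-4) + 2·(-2.75) + 2·(-1) + 2·1.25 + 4] = -5.875.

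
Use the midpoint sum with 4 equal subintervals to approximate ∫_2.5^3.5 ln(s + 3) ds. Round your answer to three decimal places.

Δs = (3.5 − 2.5)/4 = 0.25.
Midpoints: 2.625, 2.875, 3.125, 3.375.
f(2.625) ≈ 1.727, f(2.875) ≈ 1.771, f(3.125) ≈ 1.812, f(3.375) ≈ 1.852.
Sum = Δs · [f(2.625) + f(2.875) + f(3.125) + f(3.375)].
Sum ≈ 1.791.

1.791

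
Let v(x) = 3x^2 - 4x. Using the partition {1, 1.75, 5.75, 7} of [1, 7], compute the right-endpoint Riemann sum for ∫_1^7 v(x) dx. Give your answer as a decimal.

455.140625

Subinterval widths: 0.75, 4, 1.25.
Right endpoints: 1.75, 5.75, 7.
v(1.75) = 2.1875, v(5.75) = 76.1875, v(7) = 119.
Sum = Σ Δx_i · v(x_i).
Sum = 455.140625.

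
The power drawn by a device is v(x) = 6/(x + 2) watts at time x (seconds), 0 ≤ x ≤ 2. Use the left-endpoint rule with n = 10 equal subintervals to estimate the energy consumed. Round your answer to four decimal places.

Δx = (2 − 0)/10 = 0.2.
Left endpoints: 0, 0.2, 0.4, 0.6, 0.8, 1, 1.2, 1.4, 1.6, 1.8.
v(0) = 3, v(0.2) = 30/11, v(0.4) = 2.5, v(0.6) = 30/13, v(0.8) = 15/7, v(1) = 2, v(1.2) = 1.875, v(1.4) = 30/17, v(1.6) = 5/3, v(1.8) = 30/19.
Sum = Δx · [v(0) + v(0.2) + v(0.4) + ...].
Sum ≈ 4.3126.

4.3126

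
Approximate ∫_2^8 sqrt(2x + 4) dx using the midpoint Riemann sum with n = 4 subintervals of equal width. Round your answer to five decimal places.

22.28386

Δx = (8 − 2)/4 = 1.5.
Midpoints: 2.75, 4.25, 5.75, 7.25.
f(2.75) ≈ 3.08221, f(4.25) ≈ 3.53553, f(5.75) ≈ 3.93700, f(7.25) ≈ 4.30116.
Sum = Δx · [f(2.75) + f(4.25) + f(5.75) + f(7.25)].
Sum ≈ 22.28386.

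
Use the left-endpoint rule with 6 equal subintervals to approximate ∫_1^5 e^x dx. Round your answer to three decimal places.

102.486

Δx = (5 − 1)/6 = 2/3.
Left endpoints: 1, 5/3, 7/3, 3, 11/3, 13/3.
f(1) ≈ 2.718, f(5/3) ≈ 5.294, f(7/3) ≈ 10.312, f(3) ≈ 20.086, f(11/3) ≈ 39.121, f(13/3) ≈ 76.198.
Sum = Δx · [f(1) + f(5/3) + f(7/3) + ...].
Sum ≈ 102.486.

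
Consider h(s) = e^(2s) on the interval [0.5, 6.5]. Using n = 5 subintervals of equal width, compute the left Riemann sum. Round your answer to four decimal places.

52966.5236

Δs = (6.5 − 0.5)/5 = 1.2.
Left endpoints: 0.5, 1.7, 2.9, 4.1, 5.3.
h(0.5) ≈ 2.7183, h(1.7) ≈ 29.9641, h(2.9) ≈ 330.2996, h(4.1) ≈ 3640.9503, h(5.3) ≈ 40134.8374.
Sum = Δs · [h(0.5) + h(1.7) + h(2.9) + h(4.1) + h(5.3)].
Sum ≈ 52966.5236.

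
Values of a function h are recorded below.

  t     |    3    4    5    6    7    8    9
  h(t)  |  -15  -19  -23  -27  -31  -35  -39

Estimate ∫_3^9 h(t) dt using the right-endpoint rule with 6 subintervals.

Δt = 1.
Sum = 1·[(-19) + (-23) + (-27) + (-31) + (-35) + (-39)] = -174.

-174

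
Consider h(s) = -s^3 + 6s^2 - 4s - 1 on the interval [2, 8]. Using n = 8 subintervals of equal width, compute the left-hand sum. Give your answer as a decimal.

Δs = (8 − 2)/8 = 0.75.
Left endpoints: 2, 2.75, 3.5, 4.25, 5, 5.75, 6.5, 7.25.
h(2) = 7, h(2.75) = 12.578125, h(3.5) = 15.625, h(4.25) = 13.609375, h(5) = 4, h(5.75) = -15.734375, h(6.5) = -48.125, h(7.25) = -95.703125.
Sum = Δs · [h(2) + h(2.75) + h(3.5) + ...].
Sum = -80.0625.

-80.0625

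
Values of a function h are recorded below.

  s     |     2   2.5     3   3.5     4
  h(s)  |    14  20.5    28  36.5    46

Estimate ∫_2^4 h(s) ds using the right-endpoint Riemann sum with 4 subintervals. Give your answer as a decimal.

65.5

Δs = 0.5.
Sum = 0.5·[20.5 + 28 + 36.5 + 46] = 65.5.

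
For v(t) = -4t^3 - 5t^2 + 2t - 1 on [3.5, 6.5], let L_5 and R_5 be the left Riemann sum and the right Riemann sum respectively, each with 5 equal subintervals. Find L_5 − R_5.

L_5 = -1684.65.
R_5 = -2327.25.
L_5 − R_5 = 642.6.

642.6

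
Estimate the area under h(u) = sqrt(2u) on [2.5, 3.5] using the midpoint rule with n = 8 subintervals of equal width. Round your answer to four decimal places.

Δu = (3.5 − 2.5)/8 = 0.125.
Midpoints: 2.5625, 2.6875, 2.8125, 2.9375, 3.0625, 3.1875, 3.3125, 3.4375.
h(2.5625) ≈ 2.2638, h(2.6875) ≈ 2.3184, h(2.8125) ≈ 2.3717, h(2.9375) ≈ 2.4238, h(3.0625) ≈ 2.4749, h(3.1875) ≈ 2.5249, h(3.3125) ≈ 2.5739, h(3.4375) ≈ 2.6220.
Sum = Δu · [h(2.5625) + h(2.6875) + h(2.8125) + ...].
Sum ≈ 2.4467.

2.4467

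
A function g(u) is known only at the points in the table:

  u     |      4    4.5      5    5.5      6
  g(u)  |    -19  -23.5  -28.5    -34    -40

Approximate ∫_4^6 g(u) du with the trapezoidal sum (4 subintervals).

Δu = 0.5.
T_4 = (0.5/2)·[(-19) + 2·(-23.5) + 2·(-28.5) + 2·(-34) + (-40)] = -57.75.

-57.75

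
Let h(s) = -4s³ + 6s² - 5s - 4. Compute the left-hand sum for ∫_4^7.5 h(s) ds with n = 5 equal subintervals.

Δs = (7.5 − 4)/5 = 0.7.
Left endpoints: 4, 4.7, 5.4, 6.1, 6.8.
h(4) = -184, h(4.7) = -310.252, h(5.4) = -485.896, h(6.1) = -719.164, h(6.8) = -1018.288.
Sum = Δs · [h(4) + h(4.7) + h(5.4) + h(6.1) + h(6.8)].
Sum = -1902.32.

-1902.32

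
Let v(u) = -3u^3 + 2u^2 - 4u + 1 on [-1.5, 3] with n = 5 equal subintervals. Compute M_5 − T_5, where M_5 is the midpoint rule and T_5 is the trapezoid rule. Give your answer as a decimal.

M_5 = -44.2603125.
T_5 = -48.58875.
M_5 − T_5 = 4.3284375.

4.3284375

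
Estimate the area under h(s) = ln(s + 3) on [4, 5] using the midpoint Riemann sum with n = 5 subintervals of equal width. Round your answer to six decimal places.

Δs = (5 − 4)/5 = 0.2.
Midpoints: 4.1, 4.3, 4.5, 4.7, 4.9.
h(4.1) ≈ 1.960095, h(4.3) ≈ 1.987874, h(4.5) ≈ 2.014903, h(4.7) ≈ 2.041220, h(4.9) ≈ 2.066863.
Sum = Δs · [h(4.1) + h(4.3) + h(4.5) + h(4.7) + h(4.9)].
Sum ≈ 2.014191.

2.014191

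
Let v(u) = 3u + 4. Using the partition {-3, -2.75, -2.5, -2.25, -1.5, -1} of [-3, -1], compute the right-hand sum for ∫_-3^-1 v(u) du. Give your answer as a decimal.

-2.5

Subinterval widths: 0.25, 0.25, 0.25, 0.75, 0.5.
Right endpoints: -2.75, -2.5, -2.25, -1.5, -1.
v(-2.75) = -4.25, v(-2.5) = -3.5, v(-2.25) = -2.75, v(-1.5) = -0.5, v(-1) = 1.
Sum = Σ Δu_i · v(u_i).
Sum = -2.5.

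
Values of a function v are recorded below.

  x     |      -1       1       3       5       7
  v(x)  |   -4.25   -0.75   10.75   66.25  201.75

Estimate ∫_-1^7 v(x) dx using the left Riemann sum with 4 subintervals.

Δx = 2.
Sum = 2·[(-4.25) + (-0.75) + 10.75 + 66.25] = 144.

144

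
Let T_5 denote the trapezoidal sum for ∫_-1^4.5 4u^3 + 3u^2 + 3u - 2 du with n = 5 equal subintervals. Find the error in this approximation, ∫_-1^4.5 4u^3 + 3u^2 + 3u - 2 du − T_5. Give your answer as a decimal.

Exact integral: ∫_-1^4.5 f(u) du = 519.0625.
T_5 = 545.6825.
Error = 519.0625 − 545.6825 = -26.62.

-26.62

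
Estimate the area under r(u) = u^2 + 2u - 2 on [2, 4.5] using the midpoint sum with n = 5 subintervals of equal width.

38.90625

Δu = (4.5 − 2)/5 = 0.5.
Midpoints: 2.25, 2.75, 3.25, 3.75, 4.25.
r(2.25) = 7.5625, r(2.75) = 11.0625, r(3.25) = 15.0625, r(3.75) = 19.5625, r(4.25) = 24.5625.
Sum = Δu · [r(2.25) + r(2.75) + r(3.25) + r(3.75) + r(4.25)].
Sum = 38.90625.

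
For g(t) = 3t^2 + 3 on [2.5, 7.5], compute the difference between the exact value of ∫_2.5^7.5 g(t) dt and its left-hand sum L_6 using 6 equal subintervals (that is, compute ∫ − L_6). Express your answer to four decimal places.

Exact integral: ∫_2.5^7.5 g(t) dt = 421.25.
L_6 ≈ 360.486111.
Error ≈ 421.25 − 360.486111 ≈ 60.7639.

60.7639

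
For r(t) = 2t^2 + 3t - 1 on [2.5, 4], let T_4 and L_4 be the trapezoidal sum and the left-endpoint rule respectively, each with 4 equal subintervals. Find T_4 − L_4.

T_4 = 45.4453125.
L_4 = 40.9453125.
T_4 − L_4 = 4.5.

4.5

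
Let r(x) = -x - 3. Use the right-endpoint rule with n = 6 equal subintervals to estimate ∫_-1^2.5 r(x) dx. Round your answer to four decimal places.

Δx = (2.5 − (-1))/6 = 7/12.
Right endpoints: -5/12, 1/6, 0.75, 4/3, 23/12, 2.5.
r(-5/12) = -31/12, r(1/6) = -19/6, r(0.75) = -3.75, r(4/3) = -13/3, r(23/12) = -59/12, r(2.5) = -5.5.
Sum = Δx · [r(-5/12) + r(1/6) + r(0.75) + ...].
Sum ≈ -14.1458.

-14.1458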